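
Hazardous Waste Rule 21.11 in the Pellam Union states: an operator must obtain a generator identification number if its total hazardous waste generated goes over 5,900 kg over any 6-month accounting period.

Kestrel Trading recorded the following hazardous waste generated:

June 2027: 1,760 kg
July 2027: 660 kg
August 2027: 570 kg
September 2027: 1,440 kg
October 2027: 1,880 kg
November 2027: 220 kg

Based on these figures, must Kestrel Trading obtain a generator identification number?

Yes

Total hazardous waste generated: 1,760 kg + 660 kg + 570 kg + 1,440 kg + 1,880 kg + 220 kg = 6,530 kg.
6,530 kg > 5,900 kg, so the threshold is exceeded.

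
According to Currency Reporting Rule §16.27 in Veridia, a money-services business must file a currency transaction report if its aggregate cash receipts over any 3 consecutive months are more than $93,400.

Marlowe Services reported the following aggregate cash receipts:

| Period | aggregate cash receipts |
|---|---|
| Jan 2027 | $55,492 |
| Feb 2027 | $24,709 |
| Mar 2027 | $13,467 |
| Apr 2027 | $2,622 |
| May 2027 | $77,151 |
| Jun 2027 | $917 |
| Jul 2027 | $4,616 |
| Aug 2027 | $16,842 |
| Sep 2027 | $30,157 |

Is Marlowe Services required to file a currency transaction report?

Jan 2027–Mar 2027: $55,492 + $24,709 + $13,467 = $93,668 (over)
Feb 2027–Apr 2027: $24,709 + $13,467 + $2,622 = $40,798 (under)
Mar 2027–May 2027: $13,467 + $2,622 + $77,151 = $93,240 (under)
Apr 2027–Jun 2027: $2,622 + $77,151 + $917 = $80,690 (under)
May 2027–Jul 2027: $77,151 + $917 + $4,616 = $82,684 (under)
Jun 2027–Aug 2027: $917 + $4,616 + $16,842 = $22,375 (under)
Jul 2027–Sep 2027: $4,616 + $16,842 + $30,157 = $51,615 (under)
At least one window exceeds $93,400.

Yes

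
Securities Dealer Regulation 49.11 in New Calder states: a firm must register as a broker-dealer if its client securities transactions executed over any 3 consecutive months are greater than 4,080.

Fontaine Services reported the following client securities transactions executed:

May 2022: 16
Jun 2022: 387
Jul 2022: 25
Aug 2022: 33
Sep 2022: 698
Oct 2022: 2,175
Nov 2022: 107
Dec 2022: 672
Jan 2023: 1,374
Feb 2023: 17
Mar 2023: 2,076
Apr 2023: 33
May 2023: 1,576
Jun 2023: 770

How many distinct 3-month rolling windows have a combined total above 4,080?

0

May 2022–Jul 2022: 16 + 387 + 25 = 428 (under)
Jun 2022–Aug 2022: 387 + 25 + 33 = 445 (under)
Jul 2022–Sep 2022: 25 + 33 + 698 = 756 (under)
Aug 2022–Oct 2022: 33 + 698 + 2,175 = 2,906 (under)
Sep 2022–Nov 2022: 698 + 2,175 + 107 = 2,980 (under)
Oct 2022–Dec 2022: 2,175 + 107 + 672 = 2,954 (under)
Nov 2022–Jan 2023: 107 + 672 + 1,374 = 2,153 (under)
Dec 2022–Feb 2023: 672 + 1,374 + 17 = 2,063 (under)
Jan 2023–Mar 2023: 1,374 + 17 + 2,076 = 3,467 (under)
Feb 2023–Apr 2023: 17 + 2,076 + 33 = 2,126 (under)
Mar 2023–May 2023: 2,076 + 33 + 1,576 = 3,685 (under)
Apr 2023–Jun 2023: 33 + 1,576 + 770 = 2,379 (under)
0 windows exceed the threshold.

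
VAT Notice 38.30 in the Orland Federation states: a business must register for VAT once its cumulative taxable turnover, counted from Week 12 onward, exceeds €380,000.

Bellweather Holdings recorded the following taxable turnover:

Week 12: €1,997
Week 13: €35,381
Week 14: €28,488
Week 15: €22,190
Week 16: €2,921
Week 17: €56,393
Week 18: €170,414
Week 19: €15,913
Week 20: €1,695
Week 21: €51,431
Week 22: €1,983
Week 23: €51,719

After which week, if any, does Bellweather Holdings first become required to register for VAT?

Week 21

Through Week 12: €1,997
Through Week 13: €37,378
Through Week 14: €65,866
Through Week 15: €88,056
Through Week 16: €90,977
Through Week 17: €147,370
Through Week 18: €317,784
Through Week 19: €333,697
Through Week 20: €335,392
Through Week 21: €386,823 ← exceeds threshold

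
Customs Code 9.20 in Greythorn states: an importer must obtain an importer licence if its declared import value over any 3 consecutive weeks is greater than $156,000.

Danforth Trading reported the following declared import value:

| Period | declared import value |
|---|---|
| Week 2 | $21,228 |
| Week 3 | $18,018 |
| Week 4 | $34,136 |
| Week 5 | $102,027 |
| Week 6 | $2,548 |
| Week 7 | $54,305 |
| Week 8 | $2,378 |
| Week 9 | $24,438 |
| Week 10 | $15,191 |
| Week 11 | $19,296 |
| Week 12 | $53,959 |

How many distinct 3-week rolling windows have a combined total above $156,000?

1

Week 2–Week 4: $21,228 + $18,018 + $34,136 = $73,382 (under)
Week 3–Week 5: $18,018 + $34,136 + $102,027 = $154,181 (under)
Week 4–Week 6: $34,136 + $102,027 + $2,548 = $138,711 (under)
Week 5–Week 7: $102,027 + $2,548 + $54,305 = $158,880 (over)
Week 6–Week 8: $2,548 + $54,305 + $2,378 = $59,231 (under)
Week 7–Week 9: $54,305 + $2,378 + $24,438 = $81,121 (under)
Week 8–Week 10: $2,378 + $24,438 + $15,191 = $42,007 (under)
Week 9–Week 11: $24,438 + $15,191 + $19,296 = $58,925 (under)
Week 10–Week 12: $15,191 + $19,296 + $53,959 = $88,446 (under)
1 window exceeds the threshold.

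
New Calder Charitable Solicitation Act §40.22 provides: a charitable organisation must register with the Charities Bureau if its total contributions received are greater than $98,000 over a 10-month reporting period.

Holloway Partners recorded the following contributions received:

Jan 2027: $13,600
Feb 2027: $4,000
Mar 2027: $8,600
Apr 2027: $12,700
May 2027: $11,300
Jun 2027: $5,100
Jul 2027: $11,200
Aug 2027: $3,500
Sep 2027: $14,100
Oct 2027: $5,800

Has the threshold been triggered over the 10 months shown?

Total contributions received: $13,600 + $4,000 + $8,600 + $12,700 + $11,300 + $5,100 + $11,200 + $3,500 + $14,100 + $5,800 = $89,900.
$89,900 ≤ $98,000, so the threshold is not exceeded.

No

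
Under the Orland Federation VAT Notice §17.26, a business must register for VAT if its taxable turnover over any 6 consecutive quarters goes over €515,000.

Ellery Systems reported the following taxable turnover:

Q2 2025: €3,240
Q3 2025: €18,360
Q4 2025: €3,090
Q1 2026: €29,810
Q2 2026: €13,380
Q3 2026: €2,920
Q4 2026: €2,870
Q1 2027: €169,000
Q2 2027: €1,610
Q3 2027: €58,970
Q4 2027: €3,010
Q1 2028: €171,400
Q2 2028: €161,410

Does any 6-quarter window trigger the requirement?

Yes

Q2 2025–Q3 2026: €3,240 + €18,360 + €3,090 + €29,810 + €13,380 + €2,920 = €70,800 (under)
Q3 2025–Q4 2026: €18,360 + €3,090 + €29,810 + €13,380 + €2,920 + €2,870 = €70,430 (under)
Q4 2025–Q1 2027: €3,090 + €29,810 + €13,380 + €2,920 + €2,870 + €169,000 = €221,070 (under)
Q1 2026–Q2 2027: €29,810 + €13,380 + €2,920 + €2,870 + €169,000 + €1,610 = €219,590 (under)
Q2 2026–Q3 2027: €13,380 + €2,920 + €2,870 + €169,000 + €1,610 + €58,970 = €248,750 (under)
Q3 2026–Q4 2027: €2,920 + €2,870 + €169,000 + €1,610 + €58,970 + €3,010 = €238,380 (under)
Q4 2026–Q1 2028: €2,870 + €169,000 + €1,610 + €58,970 + €3,010 + €171,400 = €406,860 (under)
Q1 2027–Q2 2028: €169,000 + €1,610 + €58,970 + €3,010 + €171,400 + €161,410 = €565,400 (over)
At least one window exceeds €515,000.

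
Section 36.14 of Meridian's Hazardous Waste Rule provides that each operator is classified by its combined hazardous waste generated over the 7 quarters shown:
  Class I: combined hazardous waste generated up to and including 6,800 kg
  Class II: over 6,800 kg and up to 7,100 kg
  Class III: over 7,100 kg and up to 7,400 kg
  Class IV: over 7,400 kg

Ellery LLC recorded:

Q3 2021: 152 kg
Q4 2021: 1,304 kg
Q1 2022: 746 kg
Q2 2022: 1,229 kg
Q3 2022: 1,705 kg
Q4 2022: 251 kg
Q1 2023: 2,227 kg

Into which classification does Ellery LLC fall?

Combined hazardous waste generated: 152 kg + 1,304 kg + 746 kg + 1,229 kg + 1,705 kg + 251 kg + 2,227 kg = 7,614 kg.
7,614 kg > 7,400 kg, so Class IV applies.

Class IV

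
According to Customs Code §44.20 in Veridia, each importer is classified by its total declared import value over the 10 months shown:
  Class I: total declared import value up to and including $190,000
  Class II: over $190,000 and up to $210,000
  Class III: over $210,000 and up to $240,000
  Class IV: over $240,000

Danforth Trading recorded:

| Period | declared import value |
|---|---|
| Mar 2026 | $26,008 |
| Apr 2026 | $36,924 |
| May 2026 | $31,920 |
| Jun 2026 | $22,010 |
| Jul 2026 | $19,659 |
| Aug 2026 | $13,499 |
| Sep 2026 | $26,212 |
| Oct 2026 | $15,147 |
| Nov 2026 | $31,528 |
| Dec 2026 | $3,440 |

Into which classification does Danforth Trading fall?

Total declared import value: $26,008 + $36,924 + $31,920 + $22,010 + $19,659 + $13,499 + $26,212 + $15,147 + $31,528 + $3,440 = $226,347.
$210,000 < $226,347 ≤ $240,000, so Class III applies.

Class III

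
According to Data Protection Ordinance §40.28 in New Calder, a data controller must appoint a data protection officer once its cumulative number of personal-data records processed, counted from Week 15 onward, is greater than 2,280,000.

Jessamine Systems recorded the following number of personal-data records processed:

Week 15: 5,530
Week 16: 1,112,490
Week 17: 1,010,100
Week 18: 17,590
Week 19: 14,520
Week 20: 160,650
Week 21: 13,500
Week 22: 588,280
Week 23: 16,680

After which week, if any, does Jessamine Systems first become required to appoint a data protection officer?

Week 20

Through Week 15: 5,530
Through Week 16: 1,118,020
Through Week 17: 2,128,120
Through Week 18: 2,145,710
Through Week 19: 2,160,230
Through Week 20: 2,320,880 ← exceeds threshold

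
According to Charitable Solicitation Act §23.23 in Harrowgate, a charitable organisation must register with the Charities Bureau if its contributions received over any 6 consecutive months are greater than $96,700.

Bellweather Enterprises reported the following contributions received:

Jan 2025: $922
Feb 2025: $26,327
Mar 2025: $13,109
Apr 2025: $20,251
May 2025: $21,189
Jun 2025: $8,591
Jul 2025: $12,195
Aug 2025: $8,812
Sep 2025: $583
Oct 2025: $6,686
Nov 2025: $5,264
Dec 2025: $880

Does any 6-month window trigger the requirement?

Jan 2025–Jun 2025: $922 + $26,327 + $13,109 + $20,251 + $21,189 + $8,591 = $90,389 (under)
Feb 2025–Jul 2025: $26,327 + $13,109 + $20,251 + $21,189 + $8,591 + $12,195 = $101,662 (over)
Mar 2025–Aug 2025: $13,109 + $20,251 + $21,189 + $8,591 + $12,195 + $8,812 = $84,147 (under)
Apr 2025–Sep 2025: $20,251 + $21,189 + $8,591 + $12,195 + $8,812 + $583 = $71,621 (under)
May 2025–Oct 2025: $21,189 + $8,591 + $12,195 + $8,812 + $583 + $6,686 = $58,056 (under)
Jun 2025–Nov 2025: $8,591 + $12,195 + $8,812 + $583 + $6,686 + $5,264 = $42,131 (under)
Jul 2025–Dec 2025: $12,195 + $8,812 + $583 + $6,686 + $5,264 + $880 = $34,420 (under)
At least one window exceeds $96,700.

Yes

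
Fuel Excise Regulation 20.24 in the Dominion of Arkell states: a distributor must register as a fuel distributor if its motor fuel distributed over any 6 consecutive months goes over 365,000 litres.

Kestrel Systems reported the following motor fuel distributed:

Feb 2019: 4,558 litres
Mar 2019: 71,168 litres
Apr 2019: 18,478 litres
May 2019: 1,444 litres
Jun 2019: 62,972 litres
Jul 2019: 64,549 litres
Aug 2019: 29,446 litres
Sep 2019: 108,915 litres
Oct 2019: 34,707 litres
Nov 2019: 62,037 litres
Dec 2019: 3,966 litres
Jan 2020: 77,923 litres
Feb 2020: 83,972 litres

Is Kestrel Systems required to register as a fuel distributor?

Feb 2019–Jul 2019: 4,558 litres + 71,168 litres + 18,478 litres + 1,444 litres + 62,972 litres + 64,549 litres = 223,169 litres (under)
Mar 2019–Aug 2019: 71,168 litres + 18,478 litres + 1,444 litres + 62,972 litres + 64,549 litres + 29,446 litres = 248,057 litres (under)
Apr 2019–Sep 2019: 18,478 litres + 1,444 litres + 62,972 litres + 64,549 litres + 29,446 litres + 108,915 litres = 285,804 litres (under)
May 2019–Oct 2019: 1,444 litres + 62,972 litres + 64,549 litres + 29,446 litres + 108,915 litres + 34,707 litres = 302,033 litres (under)
Jun 2019–Nov 2019: 62,972 litres + 64,549 litres + 29,446 litres + 108,915 litres + 34,707 litres + 62,037 litres = 362,626 litres (under)
Jul 2019–Dec 2019: 64,549 litres + 29,446 litres + 108,915 litres + 34,707 litres + 62,037 litres + 3,966 litres = 303,620 litres (under)
Aug 2019–Jan 2020: 29,446 litres + 108,915 litres + 34,707 litres + 62,037 litres + 3,966 litres + 77,923 litres = 316,994 litres (under)
Sep 2019–Feb 2020: 108,915 litres + 34,707 litres + 62,037 litres + 3,966 litres + 77,923 litres + 83,972 litres = 371,520 litres (over)
At least one window exceeds 365,000 litres.

Yes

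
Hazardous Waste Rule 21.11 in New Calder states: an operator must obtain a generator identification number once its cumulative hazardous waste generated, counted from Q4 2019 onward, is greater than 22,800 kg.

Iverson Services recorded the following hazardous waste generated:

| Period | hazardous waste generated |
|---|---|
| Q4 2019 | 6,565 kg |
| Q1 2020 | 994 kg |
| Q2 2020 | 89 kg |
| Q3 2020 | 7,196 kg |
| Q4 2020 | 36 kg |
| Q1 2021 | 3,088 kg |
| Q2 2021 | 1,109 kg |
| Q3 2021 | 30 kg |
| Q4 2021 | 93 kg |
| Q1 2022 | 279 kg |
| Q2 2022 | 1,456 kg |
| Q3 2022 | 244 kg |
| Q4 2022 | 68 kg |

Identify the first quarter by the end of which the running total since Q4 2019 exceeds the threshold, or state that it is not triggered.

Not triggered

Through Q4 2019: 6,565 kg
Through Q1 2020: 7,559 kg
Through Q2 2020: 7,648 kg
Through Q3 2020: 14,844 kg
Through Q4 2020: 14,880 kg
Through Q1 2021: 17,968 kg
Through Q2 2021: 19,077 kg
Through Q3 2021: 19,107 kg
Through Q4 2021: 19,200 kg
Through Q1 2022: 19,479 kg
Through Q2 2022: 20,935 kg
Through Q3 2022: 21,179 kg
Through Q4 2022: 21,247 kg
Final cumulative total 21,247 kg ≤ 22,800 kg; the threshold is never exceeded.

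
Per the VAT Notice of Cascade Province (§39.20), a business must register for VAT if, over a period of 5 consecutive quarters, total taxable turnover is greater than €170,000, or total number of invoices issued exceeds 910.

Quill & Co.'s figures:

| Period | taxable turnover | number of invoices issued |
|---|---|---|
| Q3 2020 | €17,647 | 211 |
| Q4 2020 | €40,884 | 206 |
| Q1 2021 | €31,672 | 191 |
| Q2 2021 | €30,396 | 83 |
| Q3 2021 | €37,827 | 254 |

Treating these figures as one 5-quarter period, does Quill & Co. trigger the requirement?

Total taxable turnover: €17,647 + €40,884 + €31,672 + €30,396 + €37,827 = €158,426 (≤ €170,000).
Total number of invoices issued: 211 + 206 + 191 + 83 + 254 = 945 (> 910).
The test is 'or': at least one threshold is exceeded.

Yes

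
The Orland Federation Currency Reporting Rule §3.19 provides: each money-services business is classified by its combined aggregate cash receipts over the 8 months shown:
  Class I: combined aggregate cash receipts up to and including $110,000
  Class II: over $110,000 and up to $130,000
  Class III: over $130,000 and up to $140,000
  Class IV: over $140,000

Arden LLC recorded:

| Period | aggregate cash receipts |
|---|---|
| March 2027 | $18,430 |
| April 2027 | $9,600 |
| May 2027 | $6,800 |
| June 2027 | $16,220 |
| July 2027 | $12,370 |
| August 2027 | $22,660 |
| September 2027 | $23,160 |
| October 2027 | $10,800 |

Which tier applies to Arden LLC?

Combined aggregate cash receipts: $18,430 + $9,600 + $6,800 + $16,220 + $12,370 + $22,660 + $23,160 + $10,800 = $120,040.
$110,000 < $120,040 ≤ $130,000, so Class II applies.

Class II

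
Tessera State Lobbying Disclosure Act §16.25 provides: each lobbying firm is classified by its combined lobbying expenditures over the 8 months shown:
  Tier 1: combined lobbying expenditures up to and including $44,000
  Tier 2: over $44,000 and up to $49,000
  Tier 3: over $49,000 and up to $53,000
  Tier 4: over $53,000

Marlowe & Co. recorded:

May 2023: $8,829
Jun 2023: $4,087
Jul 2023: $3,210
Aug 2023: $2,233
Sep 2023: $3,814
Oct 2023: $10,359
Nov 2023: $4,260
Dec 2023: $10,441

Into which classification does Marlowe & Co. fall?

Tier 2

Combined lobbying expenditures: $8,829 + $4,087 + $3,210 + $2,233 + $3,814 + $10,359 + $4,260 + $10,441 = $47,233.
$44,000 < $47,233 ≤ $49,000, so Tier 2 applies.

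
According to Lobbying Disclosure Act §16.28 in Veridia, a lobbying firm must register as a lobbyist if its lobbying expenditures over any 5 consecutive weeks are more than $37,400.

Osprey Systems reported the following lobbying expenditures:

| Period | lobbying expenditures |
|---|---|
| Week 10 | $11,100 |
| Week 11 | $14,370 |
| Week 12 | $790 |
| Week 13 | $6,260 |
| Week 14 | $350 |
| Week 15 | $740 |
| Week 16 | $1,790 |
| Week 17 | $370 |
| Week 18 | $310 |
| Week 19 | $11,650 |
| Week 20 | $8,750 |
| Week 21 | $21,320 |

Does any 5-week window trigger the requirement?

Yes

Week 10–Week 14: $11,100 + $14,370 + $790 + $6,260 + $350 = $32,870 (under)
Week 11–Week 15: $14,370 + $790 + $6,260 + $350 + $740 = $22,510 (under)
Week 12–Week 16: $790 + $6,260 + $350 + $740 + $1,790 = $9,930 (under)
Week 13–Week 17: $6,260 + $350 + $740 + $1,790 + $370 = $9,510 (under)
Week 14–Week 18: $350 + $740 + $1,790 + $370 + $310 = $3,560 (under)
Week 15–Week 19: $740 + $1,790 + $370 + $310 + $11,650 = $14,860 (under)
Week 16–Week 20: $1,790 + $370 + $310 + $11,650 + $8,750 = $22,870 (under)
Week 17–Week 21: $370 + $310 + $11,650 + $8,750 + $21,320 = $42,400 (over)
At least one window exceeds $37,400.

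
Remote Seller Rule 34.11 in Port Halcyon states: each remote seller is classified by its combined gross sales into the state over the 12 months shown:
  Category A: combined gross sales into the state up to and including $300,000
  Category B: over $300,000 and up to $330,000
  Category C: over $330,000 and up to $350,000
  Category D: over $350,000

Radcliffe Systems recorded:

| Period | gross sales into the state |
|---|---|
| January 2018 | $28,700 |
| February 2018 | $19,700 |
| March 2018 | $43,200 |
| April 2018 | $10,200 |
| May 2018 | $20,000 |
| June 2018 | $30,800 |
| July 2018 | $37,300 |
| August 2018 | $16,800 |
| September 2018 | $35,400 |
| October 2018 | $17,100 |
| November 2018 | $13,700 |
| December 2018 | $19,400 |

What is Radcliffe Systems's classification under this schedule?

Combined gross sales into the state: $28,700 + $19,700 + $43,200 + $10,200 + $20,000 + $30,800 + $37,300 + $16,800 + $35,400 + $17,100 + $13,700 + $19,400 = $292,300.
$292,300 ≤ $300,000, so Category A applies.

Category A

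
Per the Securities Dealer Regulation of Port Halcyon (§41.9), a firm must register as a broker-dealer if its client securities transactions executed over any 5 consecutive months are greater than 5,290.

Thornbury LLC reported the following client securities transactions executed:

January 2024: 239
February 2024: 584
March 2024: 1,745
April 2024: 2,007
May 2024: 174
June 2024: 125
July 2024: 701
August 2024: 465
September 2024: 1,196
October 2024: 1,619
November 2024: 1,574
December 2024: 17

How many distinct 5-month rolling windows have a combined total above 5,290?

1

January 2024–May 2024: 239 + 584 + 1,745 + 2,007 + 174 = 4,749 (under)
February 2024–June 2024: 584 + 1,745 + 2,007 + 174 + 125 = 4,635 (under)
March 2024–July 2024: 1,745 + 2,007 + 174 + 125 + 701 = 4,752 (under)
April 2024–August 2024: 2,007 + 174 + 125 + 701 + 465 = 3,472 (under)
May 2024–September 2024: 174 + 125 + 701 + 465 + 1,196 = 2,661 (under)
June 2024–October 2024: 125 + 701 + 465 + 1,196 + 1,619 = 4,106 (under)
July 2024–November 2024: 701 + 465 + 1,196 + 1,619 + 1,574 = 5,555 (over)
August 2024–December 2024: 465 + 1,196 + 1,619 + 1,574 + 17 = 4,871 (under)
1 window exceeds the threshold.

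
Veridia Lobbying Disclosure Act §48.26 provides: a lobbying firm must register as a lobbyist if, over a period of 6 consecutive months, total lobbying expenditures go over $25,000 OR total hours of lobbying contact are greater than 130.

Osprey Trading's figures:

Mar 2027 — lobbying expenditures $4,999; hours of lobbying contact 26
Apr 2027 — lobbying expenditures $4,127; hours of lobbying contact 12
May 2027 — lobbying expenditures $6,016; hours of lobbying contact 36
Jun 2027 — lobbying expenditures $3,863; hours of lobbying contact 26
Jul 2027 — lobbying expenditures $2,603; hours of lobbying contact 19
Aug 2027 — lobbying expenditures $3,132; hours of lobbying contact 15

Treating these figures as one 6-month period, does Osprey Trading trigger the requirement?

Total lobbying expenditures: $4,999 + $4,127 + $6,016 + $3,863 + $2,603 + $3,132 = $24,740 (≤ $25,000).
Total hours of lobbying contact: 26 + 12 + 36 + 26 + 19 + 15 = 134 (> 130).
The test is 'or': at least one threshold is exceeded.

Yes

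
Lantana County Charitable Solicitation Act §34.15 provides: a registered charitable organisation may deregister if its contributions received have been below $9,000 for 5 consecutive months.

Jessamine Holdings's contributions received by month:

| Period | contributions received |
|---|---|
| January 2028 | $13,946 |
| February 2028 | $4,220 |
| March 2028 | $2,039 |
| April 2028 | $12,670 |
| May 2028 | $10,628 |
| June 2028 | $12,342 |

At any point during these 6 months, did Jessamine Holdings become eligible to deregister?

Months below $9,000: February 2028, March 2028.
Longest run of consecutive months below the threshold: 2.
2 < 5, so Jessamine Holdings never became eligible.

No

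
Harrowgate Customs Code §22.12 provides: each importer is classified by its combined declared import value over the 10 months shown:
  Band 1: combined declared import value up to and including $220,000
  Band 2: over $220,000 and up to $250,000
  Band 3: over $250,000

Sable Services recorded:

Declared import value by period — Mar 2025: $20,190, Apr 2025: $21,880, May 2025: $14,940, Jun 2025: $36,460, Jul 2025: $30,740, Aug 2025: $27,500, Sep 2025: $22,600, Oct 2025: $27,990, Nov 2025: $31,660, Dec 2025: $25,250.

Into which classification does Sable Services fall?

Combined declared import value: $20,190 + $21,880 + $14,940 + $36,460 + $30,740 + $27,500 + $22,600 + $27,990 + $31,660 + $25,250 = $259,210.
$259,210 > $250,000, so Band 3 applies.

Band 3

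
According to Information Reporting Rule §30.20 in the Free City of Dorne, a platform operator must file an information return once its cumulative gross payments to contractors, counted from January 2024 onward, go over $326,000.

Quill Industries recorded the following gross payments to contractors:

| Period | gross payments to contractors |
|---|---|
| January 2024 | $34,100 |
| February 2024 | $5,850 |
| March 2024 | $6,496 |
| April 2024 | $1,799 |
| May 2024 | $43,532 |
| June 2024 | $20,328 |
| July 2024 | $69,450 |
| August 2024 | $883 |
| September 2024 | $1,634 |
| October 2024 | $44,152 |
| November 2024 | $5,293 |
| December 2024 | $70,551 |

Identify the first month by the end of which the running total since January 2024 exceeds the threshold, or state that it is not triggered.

Through January 2024: $34,100
Through February 2024: $39,950
Through March 2024: $46,446
Through April 2024: $48,245
Through May 2024: $91,777
Through June 2024: $112,105
Through July 2024: $181,555
Through August 2024: $182,438
Through September 2024: $184,072
Through October 2024: $228,224
Through November 2024: $233,517
Through December 2024: $304,068
Final cumulative total $304,068 ≤ $326,000; the threshold is never exceeded.

Not triggered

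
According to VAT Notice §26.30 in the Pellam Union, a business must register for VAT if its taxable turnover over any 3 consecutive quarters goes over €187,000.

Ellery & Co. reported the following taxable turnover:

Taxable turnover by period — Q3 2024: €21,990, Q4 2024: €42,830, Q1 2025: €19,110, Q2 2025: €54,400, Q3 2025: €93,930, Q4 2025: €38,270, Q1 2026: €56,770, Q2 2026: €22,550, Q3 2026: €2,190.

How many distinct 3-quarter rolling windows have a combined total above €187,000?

Q3 2024–Q1 2025: €21,990 + €42,830 + €19,110 = €83,930 (under)
Q4 2024–Q2 2025: €42,830 + €19,110 + €54,400 = €116,340 (under)
Q1 2025–Q3 2025: €19,110 + €54,400 + €93,930 = €167,440 (under)
Q2 2025–Q4 2025: €54,400 + €93,930 + €38,270 = €186,600 (under)
Q3 2025–Q1 2026: €93,930 + €38,270 + €56,770 = €188,970 (over)
Q4 2025–Q2 2026: €38,270 + €56,770 + €22,550 = €117,590 (under)
Q1 2026–Q3 2026: €56,770 + €22,550 + €2,190 = €81,510 (under)
1 window exceeds the threshold.

1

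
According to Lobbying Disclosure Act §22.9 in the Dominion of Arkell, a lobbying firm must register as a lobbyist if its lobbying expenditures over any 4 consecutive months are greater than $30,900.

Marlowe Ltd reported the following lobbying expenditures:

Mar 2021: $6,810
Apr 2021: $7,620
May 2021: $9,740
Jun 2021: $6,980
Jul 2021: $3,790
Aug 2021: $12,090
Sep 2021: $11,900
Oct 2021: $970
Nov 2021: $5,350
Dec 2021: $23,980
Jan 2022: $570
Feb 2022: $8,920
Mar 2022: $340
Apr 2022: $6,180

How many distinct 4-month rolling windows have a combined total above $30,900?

Mar 2021–Jun 2021: $6,810 + $7,620 + $9,740 + $6,980 = $31,150 (over)
Apr 2021–Jul 2021: $7,620 + $9,740 + $6,980 + $3,790 = $28,130 (under)
May 2021–Aug 2021: $9,740 + $6,980 + $3,790 + $12,090 = $32,600 (over)
Jun 2021–Sep 2021: $6,980 + $3,790 + $12,090 + $11,900 = $34,760 (over)
Jul 2021–Oct 2021: $3,790 + $12,090 + $11,900 + $970 = $28,750 (under)
Aug 2021–Nov 2021: $12,090 + $11,900 + $970 + $5,350 = $30,310 (under)
Sep 2021–Dec 2021: $11,900 + $970 + $5,350 + $23,980 = $42,200 (over)
Oct 2021–Jan 2022: $970 + $5,350 + $23,980 + $570 = $30,870 (under)
Nov 2021–Feb 2022: $5,350 + $23,980 + $570 + $8,920 = $38,820 (over)
Dec 2021–Mar 2022: $23,980 + $570 + $8,920 + $340 = $33,810 (over)
Jan 2022–Apr 2022: $570 + $8,920 + $340 + $6,180 = $16,010 (under)
6 windows exceed the threshold.

6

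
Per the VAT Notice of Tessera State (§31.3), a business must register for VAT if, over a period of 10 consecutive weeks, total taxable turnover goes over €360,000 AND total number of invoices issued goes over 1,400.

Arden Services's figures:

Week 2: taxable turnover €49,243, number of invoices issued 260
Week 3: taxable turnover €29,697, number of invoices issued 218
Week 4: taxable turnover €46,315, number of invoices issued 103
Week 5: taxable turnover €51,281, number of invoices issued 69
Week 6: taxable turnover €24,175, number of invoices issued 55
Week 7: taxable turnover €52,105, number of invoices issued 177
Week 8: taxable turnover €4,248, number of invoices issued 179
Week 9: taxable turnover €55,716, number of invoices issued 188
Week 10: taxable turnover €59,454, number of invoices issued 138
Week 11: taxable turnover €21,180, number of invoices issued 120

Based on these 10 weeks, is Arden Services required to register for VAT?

Yes

Total taxable turnover: €49,243 + €29,697 + €46,315 + €51,281 + €24,175 + €52,105 + €4,248 + €55,716 + €59,454 + €21,180 = €393,414 (> €360,000).
Total number of invoices issued: 260 + 218 + 103 + 69 + 55 + 177 + 179 + 188 + 138 + 120 = 1,507 (> 1,400).
The test is 'and': both thresholds are exceeded.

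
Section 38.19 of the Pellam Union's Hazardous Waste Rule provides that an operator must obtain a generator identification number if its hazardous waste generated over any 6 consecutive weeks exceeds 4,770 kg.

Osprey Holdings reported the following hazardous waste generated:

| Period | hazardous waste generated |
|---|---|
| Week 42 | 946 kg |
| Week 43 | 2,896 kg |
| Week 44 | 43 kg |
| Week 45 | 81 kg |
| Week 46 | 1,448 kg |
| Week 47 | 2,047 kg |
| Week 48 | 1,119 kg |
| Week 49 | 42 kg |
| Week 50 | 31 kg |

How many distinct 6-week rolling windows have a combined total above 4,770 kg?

3

Week 42–Week 47: 946 kg + 2,896 kg + 43 kg + 81 kg + 1,448 kg + 2,047 kg = 7,461 kg (over)
Week 43–Week 48: 2,896 kg + 43 kg + 81 kg + 1,448 kg + 2,047 kg + 1,119 kg = 7,634 kg (over)
Week 44–Week 49: 43 kg + 81 kg + 1,448 kg + 2,047 kg + 1,119 kg + 42 kg = 4,780 kg (over)
Week 45–Week 50: 81 kg + 1,448 kg + 2,047 kg + 1,119 kg + 42 kg + 31 kg = 4,768 kg (under)
3 windows exceed the threshold.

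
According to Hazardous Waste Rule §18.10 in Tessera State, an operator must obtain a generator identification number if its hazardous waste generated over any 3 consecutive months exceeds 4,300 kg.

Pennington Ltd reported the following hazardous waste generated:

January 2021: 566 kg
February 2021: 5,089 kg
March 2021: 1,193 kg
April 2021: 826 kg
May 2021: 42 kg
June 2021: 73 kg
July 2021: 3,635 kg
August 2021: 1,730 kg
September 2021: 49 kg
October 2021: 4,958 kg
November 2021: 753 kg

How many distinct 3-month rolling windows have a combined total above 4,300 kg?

January 2021–March 2021: 566 kg + 5,089 kg + 1,193 kg = 6,848 kg (over)
February 2021–April 2021: 5,089 kg + 1,193 kg + 826 kg = 7,108 kg (over)
March 2021–May 2021: 1,193 kg + 826 kg + 42 kg = 2,061 kg (under)
April 2021–June 2021: 826 kg + 42 kg + 73 kg = 941 kg (under)
May 2021–July 2021: 42 kg + 73 kg + 3,635 kg = 3,750 kg (under)
June 2021–August 2021: 73 kg + 3,635 kg + 1,730 kg = 5,438 kg (over)
July 2021–September 2021: 3,635 kg + 1,730 kg + 49 kg = 5,414 kg (over)
August 2021–October 2021: 1,730 kg + 49 kg + 4,958 kg = 6,737 kg (over)
September 2021–November 2021: 49 kg + 4,958 kg + 753 kg = 5,760 kg (over)
6 windows exceed the threshold.

6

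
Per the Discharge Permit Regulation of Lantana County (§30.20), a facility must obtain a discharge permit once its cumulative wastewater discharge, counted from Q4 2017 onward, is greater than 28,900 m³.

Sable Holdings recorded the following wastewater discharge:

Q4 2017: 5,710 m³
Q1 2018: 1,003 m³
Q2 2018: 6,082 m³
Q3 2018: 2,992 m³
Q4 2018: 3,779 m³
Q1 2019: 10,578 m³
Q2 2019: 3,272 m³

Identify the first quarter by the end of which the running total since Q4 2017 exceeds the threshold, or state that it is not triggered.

Through Q4 2017: 5,710 m³
Through Q1 2018: 6,713 m³
Through Q2 2018: 12,795 m³
Through Q3 2018: 15,787 m³
Through Q4 2018: 19,566 m³
Through Q1 2019: 30,144 m³ ← exceeds threshold

Q1 2019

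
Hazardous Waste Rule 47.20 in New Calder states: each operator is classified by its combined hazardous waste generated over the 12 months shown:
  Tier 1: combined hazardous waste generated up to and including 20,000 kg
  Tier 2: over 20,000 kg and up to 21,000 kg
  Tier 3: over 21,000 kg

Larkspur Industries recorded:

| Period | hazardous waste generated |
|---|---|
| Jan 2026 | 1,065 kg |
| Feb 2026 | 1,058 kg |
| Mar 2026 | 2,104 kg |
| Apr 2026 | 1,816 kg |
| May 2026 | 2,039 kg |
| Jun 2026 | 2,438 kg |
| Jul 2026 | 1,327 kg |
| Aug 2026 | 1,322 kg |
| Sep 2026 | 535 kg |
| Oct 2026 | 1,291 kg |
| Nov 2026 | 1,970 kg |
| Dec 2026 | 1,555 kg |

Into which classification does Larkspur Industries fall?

Combined hazardous waste generated: 1,065 kg + 1,058 kg + 2,104 kg + 1,816 kg + 2,039 kg + 2,438 kg + 1,327 kg + 1,322 kg + 535 kg + 1,291 kg + 1,970 kg + 1,555 kg = 18,520 kg.
18,520 kg ≤ 20,000 kg, so Tier 1 applies.

Tier 1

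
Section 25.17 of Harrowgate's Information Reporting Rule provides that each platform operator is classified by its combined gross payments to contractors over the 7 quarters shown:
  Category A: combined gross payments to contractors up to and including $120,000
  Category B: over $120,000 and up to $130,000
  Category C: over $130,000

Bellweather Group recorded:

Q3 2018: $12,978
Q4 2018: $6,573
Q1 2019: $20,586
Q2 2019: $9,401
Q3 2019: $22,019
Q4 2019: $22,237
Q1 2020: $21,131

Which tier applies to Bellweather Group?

Category A

Combined gross payments to contractors: $12,978 + $6,573 + $20,586 + $9,401 + $22,019 + $22,237 + $21,131 = $114,925.
$114,925 ≤ $120,000, so Category A applies.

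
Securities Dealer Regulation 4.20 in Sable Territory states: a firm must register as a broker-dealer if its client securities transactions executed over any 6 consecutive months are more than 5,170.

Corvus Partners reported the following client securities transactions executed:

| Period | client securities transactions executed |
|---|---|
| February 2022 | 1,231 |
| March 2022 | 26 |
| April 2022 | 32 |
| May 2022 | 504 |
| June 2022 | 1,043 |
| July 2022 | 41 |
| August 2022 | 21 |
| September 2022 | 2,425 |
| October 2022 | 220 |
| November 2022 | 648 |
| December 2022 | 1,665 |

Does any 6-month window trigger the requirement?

No

February 2022–July 2022: 1,231 + 26 + 32 + 504 + 1,043 + 41 = 2,877 (under)
March 2022–August 2022: 26 + 32 + 504 + 1,043 + 41 + 21 = 1,667 (under)
April 2022–September 2022: 32 + 504 + 1,043 + 41 + 21 + 2,425 = 4,066 (under)
May 2022–October 2022: 504 + 1,043 + 41 + 21 + 2,425 + 220 = 4,254 (under)
June 2022–November 2022: 1,043 + 41 + 21 + 2,425 + 220 + 648 = 4,398 (under)
July 2022–December 2022: 41 + 21 + 2,425 + 220 + 648 + 1,665 = 5,020 (under)
No window exceeds 5,170.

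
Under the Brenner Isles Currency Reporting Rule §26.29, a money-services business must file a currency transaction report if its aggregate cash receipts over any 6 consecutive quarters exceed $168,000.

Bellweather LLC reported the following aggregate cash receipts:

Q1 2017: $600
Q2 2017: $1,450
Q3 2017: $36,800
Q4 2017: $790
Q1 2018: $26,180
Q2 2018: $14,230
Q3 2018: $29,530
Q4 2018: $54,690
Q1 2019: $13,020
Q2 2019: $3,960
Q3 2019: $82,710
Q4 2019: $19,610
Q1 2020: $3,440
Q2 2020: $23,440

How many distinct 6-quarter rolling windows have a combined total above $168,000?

Q1 2017–Q2 2018: $600 + $1,450 + $36,800 + $790 + $26,180 + $14,230 = $80,050 (under)
Q2 2017–Q3 2018: $1,450 + $36,800 + $790 + $26,180 + $14,230 + $29,530 = $108,980 (under)
Q3 2017–Q4 2018: $36,800 + $790 + $26,180 + $14,230 + $29,530 + $54,690 = $162,220 (under)
Q4 2017–Q1 2019: $790 + $26,180 + $14,230 + $29,530 + $54,690 + $13,020 = $138,440 (under)
Q1 2018–Q2 2019: $26,180 + $14,230 + $29,530 + $54,690 + $13,020 + $3,960 = $141,610 (under)
Q2 2018–Q3 2019: $14,230 + $29,530 + $54,690 + $13,020 + $3,960 + $82,710 = $198,140 (over)
Q3 2018–Q4 2019: $29,530 + $54,690 + $13,020 + $3,960 + $82,710 + $19,610 = $203,520 (over)
Q4 2018–Q1 2020: $54,690 + $13,020 + $3,960 + $82,710 + $19,610 + $3,440 = $177,430 (over)
Q1 2019–Q2 2020: $13,020 + $3,960 + $82,710 + $19,610 + $3,440 + $23,440 = $146,180 (under)
3 windows exceed the threshold.

3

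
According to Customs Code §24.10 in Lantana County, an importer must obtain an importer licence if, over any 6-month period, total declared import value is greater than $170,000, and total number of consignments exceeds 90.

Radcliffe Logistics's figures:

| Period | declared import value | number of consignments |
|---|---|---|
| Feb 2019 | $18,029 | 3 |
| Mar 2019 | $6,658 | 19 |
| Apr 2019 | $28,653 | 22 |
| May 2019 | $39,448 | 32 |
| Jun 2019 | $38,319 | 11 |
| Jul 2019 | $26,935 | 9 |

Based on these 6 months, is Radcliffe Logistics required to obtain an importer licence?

No

Total declared import value: $18,029 + $6,658 + $28,653 + $39,448 + $38,319 + $26,935 = $158,042 (≤ $170,000).
Total number of consignments: 3 + 19 + 22 + 32 + 11 + 9 = 96 (> 90).
The test is 'and': the rule requires both, and at least one is not exceeded.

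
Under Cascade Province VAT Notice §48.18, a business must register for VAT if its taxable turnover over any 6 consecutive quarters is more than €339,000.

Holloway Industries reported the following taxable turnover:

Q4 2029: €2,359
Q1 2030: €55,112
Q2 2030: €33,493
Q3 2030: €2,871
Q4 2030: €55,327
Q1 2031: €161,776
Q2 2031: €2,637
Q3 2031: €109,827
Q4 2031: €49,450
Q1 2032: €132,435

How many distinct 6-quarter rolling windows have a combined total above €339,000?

3

Q4 2029–Q1 2031: €2,359 + €55,112 + €33,493 + €2,871 + €55,327 + €161,776 = €310,938 (under)
Q1 2030–Q2 2031: €55,112 + €33,493 + €2,871 + €55,327 + €161,776 + €2,637 = €311,216 (under)
Q2 2030–Q3 2031: €33,493 + €2,871 + €55,327 + €161,776 + €2,637 + €109,827 = €365,931 (over)
Q3 2030–Q4 2031: €2,871 + €55,327 + €161,776 + €2,637 + €109,827 + €49,450 = €381,888 (over)
Q4 2030–Q1 2032: €55,327 + €161,776 + €2,637 + €109,827 + €49,450 + €132,435 = €511,452 (over)
3 windows exceed the threshold.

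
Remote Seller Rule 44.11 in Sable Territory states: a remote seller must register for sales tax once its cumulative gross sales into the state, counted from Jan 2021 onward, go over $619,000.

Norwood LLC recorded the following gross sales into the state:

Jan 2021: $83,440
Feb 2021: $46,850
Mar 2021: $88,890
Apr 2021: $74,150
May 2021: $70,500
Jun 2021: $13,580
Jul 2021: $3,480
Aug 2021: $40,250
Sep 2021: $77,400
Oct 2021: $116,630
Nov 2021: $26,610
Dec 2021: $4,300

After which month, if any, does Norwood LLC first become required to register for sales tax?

Through Jan 2021: $83,440
Through Feb 2021: $130,290
Through Mar 2021: $219,180
Through Apr 2021: $293,330
Through May 2021: $363,830
Through Jun 2021: $377,410
Through Jul 2021: $380,890
Through Aug 2021: $421,140
Through Sep 2021: $498,540
Through Oct 2021: $615,170
Through Nov 2021: $641,780 ← exceeds threshold

Nov 2021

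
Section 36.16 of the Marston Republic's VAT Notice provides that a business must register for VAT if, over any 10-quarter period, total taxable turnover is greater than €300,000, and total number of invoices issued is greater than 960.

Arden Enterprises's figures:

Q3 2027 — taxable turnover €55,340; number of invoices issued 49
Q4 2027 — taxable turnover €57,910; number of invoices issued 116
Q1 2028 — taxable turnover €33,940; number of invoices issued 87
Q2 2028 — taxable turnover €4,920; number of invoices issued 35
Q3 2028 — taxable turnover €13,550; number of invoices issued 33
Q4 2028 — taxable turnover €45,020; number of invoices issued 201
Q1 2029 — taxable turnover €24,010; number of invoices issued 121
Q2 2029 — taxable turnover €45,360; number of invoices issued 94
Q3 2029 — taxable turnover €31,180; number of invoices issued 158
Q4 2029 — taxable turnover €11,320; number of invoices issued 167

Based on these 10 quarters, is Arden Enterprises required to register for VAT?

Total taxable turnover: €55,340 + €57,910 + €33,940 + €4,920 + €13,550 + €45,020 + €24,010 + €45,360 + €31,180 + €11,320 = €322,550 (> €300,000).
Total number of invoices issued: 49 + 116 + 87 + 35 + 33 + 201 + 121 + 94 + 158 + 167 = 1,061 (> 960).
The test is 'and': both thresholds are exceeded.

Yes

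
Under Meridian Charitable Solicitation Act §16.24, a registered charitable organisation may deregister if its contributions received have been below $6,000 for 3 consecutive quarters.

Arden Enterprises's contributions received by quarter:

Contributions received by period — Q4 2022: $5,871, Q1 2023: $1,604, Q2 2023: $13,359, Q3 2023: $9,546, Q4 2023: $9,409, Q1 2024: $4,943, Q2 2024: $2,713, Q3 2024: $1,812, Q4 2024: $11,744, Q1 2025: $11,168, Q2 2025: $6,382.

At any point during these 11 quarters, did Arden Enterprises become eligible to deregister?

Yes

Quarters below $6,000: Q4 2022, Q1 2023, Q1 2024, Q2 2024, Q3 2024.
Longest run of consecutive quarters below the threshold: 3.
3 ≥ 3, so Arden Enterprises became eligible.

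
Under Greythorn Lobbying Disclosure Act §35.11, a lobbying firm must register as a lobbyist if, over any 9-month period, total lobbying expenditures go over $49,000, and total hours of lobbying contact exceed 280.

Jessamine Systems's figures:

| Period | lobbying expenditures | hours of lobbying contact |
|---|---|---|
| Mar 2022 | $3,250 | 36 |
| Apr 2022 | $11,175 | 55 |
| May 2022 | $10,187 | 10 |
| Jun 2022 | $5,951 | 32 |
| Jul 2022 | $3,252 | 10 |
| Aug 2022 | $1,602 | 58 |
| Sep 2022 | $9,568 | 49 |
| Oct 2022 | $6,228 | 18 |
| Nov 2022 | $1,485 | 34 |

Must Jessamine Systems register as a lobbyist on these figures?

Total lobbying expenditures: $3,250 + $11,175 + $10,187 + $5,951 + $3,252 + $1,602 + $9,568 + $6,228 + $1,485 = $52,698 (> $49,000).
Total hours of lobbying contact: 36 + 55 + 10 + 32 + 10 + 58 + 49 + 18 + 34 = 302 (> 280).
The test is 'and': both thresholds are exceeded.

Yes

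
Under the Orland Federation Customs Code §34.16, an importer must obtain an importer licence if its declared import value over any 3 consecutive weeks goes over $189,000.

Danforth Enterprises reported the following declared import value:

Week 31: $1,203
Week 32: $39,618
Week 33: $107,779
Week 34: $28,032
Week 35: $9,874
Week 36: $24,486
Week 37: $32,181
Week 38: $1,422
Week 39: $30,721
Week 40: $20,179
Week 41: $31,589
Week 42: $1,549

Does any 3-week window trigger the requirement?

No

Week 31–Week 33: $1,203 + $39,618 + $107,779 = $148,600 (under)
Week 32–Week 34: $39,618 + $107,779 + $28,032 = $175,429 (under)
Week 33–Week 35: $107,779 + $28,032 + $9,874 = $145,685 (under)
Week 34–Week 36: $28,032 + $9,874 + $24,486 = $62,392 (under)
Week 35–Week 37: $9,874 + $24,486 + $32,181 = $66,541 (under)
Week 36–Week 38: $24,486 + $32,181 + $1,422 = $58,089 (under)
Week 37–Week 39: $32,181 + $1,422 + $30,721 = $64,324 (under)
Week 38–Week 40: $1,422 + $30,721 + $20,179 = $52,322 (under)
Week 39–Week 41: $30,721 + $20,179 + $31,589 = $82,489 (under)
Week 40–Week 42: $20,179 + $31,589 + $1,549 = $53,317 (under)
No window exceeds $189,000.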